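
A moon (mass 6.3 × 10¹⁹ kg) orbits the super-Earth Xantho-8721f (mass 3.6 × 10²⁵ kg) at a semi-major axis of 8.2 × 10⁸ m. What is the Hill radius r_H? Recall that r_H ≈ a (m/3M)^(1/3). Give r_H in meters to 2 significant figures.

6.9 × 10⁶ m

r_H ≈ a (m/3M)^(1/3)
    = (8.2 × 10⁸) × (6.3 × 10¹⁹ / (3 × 3.6 × 10²⁵))^(1/3)
    = 6.9 × 10⁶ m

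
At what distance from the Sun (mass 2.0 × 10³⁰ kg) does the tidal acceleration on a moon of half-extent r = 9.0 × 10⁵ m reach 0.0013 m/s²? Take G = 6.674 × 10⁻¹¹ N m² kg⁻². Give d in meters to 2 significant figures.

5.7 × 10⁹ m

2GMr/d³ = a_tidal  ⇒  d = (2GMr / a_tidal)^(1/3)
d = (2 × 6.674×10⁻¹¹ × (2.0 × 10³⁰) × (9.0 × 10⁵) / (0.0013))^(1/3)
  = 5.7 × 10⁹ m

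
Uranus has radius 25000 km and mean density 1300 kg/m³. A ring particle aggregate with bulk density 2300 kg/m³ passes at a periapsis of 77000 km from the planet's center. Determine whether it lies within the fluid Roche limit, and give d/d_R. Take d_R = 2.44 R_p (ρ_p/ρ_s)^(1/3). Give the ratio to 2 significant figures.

d_R = 2.44 × (25000 km) × (1300/2300)^(1/3) = 50440 km
d/d_R = (77000) / (50440) = 1.5
Since d/d_R > 1, the body is outside the Roche limit.

outside; d/d_R ≈ 1.5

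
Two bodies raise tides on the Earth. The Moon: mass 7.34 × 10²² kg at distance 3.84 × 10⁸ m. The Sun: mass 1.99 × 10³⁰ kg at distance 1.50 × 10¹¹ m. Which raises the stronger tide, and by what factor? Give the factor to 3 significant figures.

The Moon, by a factor of ≈ 2.20

Tidal acceleration ∝ M/d³, so compare M/d³ for each.
The Moon: (7.34 × 10²²) / (3.84 × 10⁸)³ = 1.296 × 10⁻³
The Sun: (1.99 × 10³⁰) / (1.50 × 10¹¹)³ = 5.896 × 10⁻⁴
Ratio (larger/smaller) = 2.20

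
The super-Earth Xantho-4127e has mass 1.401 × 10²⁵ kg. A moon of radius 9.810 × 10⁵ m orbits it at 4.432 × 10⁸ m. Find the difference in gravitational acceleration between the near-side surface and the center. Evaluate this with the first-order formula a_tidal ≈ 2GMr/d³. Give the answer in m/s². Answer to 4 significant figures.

Δg = 2GMr/d³
   = 2 × (6.674 × 10⁻¹¹) × (1.401 × 10²⁵) × (9.810 × 10⁵) / (4.432 × 10⁸)³
   = 2.107 × 10⁻⁵ m/s²

2.107 × 10⁻⁵ m/s²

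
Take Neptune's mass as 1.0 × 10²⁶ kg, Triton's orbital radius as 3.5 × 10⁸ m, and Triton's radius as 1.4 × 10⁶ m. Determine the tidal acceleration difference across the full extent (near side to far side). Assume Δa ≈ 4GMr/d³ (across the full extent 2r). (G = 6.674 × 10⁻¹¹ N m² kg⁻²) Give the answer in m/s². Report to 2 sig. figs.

Near-to-far spans 2r, so the tidal difference is twice the near-to-center value: 4GMr/d³.
a_tidal = 4GMr/d³
        = 4 × (6.674 × 10⁻¹¹) × (1.0 × 10²⁶) × (1.4 × 10⁶) / (3.5 × 10⁸)³
        = 8.7 × 10⁻⁴ m/s²

8.7 × 10⁻⁴ m/s²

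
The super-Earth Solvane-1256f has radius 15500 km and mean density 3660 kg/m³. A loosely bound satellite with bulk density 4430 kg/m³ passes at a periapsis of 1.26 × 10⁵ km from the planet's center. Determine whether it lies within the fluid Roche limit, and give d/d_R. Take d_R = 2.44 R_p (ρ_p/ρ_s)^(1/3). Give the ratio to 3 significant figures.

d_R = 2.44 × (15500 km) × (3660/4430)^(1/3) = 35490 km
d/d_R = (1.26 × 10⁵) / (35490) = 3.55
Since d/d_R > 1, the body is outside the Roche limit.

outside; d/d_R ≈ 3.55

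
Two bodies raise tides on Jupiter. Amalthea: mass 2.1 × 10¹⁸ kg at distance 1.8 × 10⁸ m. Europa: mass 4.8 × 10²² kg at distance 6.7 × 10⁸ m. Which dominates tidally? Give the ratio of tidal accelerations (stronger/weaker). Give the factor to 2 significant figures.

Europa, by a factor of ≈ 440

The tide-raising term goes as M/d³ (the gradient of a 1/d² field).
Amalthea: (2.1 × 10¹⁸) / (1.8 × 10⁸)³ = 3.601 × 10⁻⁷
Europa: (4.8 × 10²²) / (6.7 × 10⁸)³ = 1.596 × 10⁻⁴
Ratio (larger/smaller) = 440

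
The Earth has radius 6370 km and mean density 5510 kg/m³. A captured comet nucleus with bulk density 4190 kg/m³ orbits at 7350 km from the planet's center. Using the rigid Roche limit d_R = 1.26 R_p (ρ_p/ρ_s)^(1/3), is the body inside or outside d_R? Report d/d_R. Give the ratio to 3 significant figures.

d_R = 1.26 × (6370 km) × (5510/4190)^(1/3) = 8793 km
d/d_R = (7350) / (8793) = 0.836
Since d/d_R < 1, the body is inside the Roche limit.

inside; d/d_R ≈ 0.836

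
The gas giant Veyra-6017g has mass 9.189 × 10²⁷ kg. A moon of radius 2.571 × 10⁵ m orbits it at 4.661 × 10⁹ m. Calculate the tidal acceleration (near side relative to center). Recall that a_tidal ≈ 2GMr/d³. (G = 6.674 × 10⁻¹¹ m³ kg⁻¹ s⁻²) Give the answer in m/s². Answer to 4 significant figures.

3.114 × 10⁻⁶ m/s²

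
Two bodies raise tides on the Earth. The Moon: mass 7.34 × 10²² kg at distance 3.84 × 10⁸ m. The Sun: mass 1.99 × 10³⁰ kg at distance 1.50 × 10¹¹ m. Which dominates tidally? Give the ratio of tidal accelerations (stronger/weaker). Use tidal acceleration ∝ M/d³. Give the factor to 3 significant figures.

Tidal acceleration ∝ M/d³, so compare M/d³ for each.
The Moon: (7.34 × 10²²) / (3.84 × 10⁸)³ = 1.296 × 10⁻³
The Sun: (1.99 × 10³⁰) / (1.50 × 10¹¹)³ = 5.896 × 10⁻⁴
Ratio (larger/smaller) = 2.20

The Moon, by a factor of ≈ 2.20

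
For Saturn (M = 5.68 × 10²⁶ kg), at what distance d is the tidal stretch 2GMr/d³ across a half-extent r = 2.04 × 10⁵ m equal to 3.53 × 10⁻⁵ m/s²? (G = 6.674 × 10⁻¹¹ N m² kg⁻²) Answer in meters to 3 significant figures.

2GMr/d³ = a_tidal  ⇒  d = (2GMr / a_tidal)^(1/3)
d = (2 × 6.674×10⁻¹¹ × (5.68 × 10²⁶) × (2.04 × 10⁵) / (3.53 × 10⁻⁵))^(1/3)
  = 7.60 × 10⁸ m

7.60 × 10⁸ m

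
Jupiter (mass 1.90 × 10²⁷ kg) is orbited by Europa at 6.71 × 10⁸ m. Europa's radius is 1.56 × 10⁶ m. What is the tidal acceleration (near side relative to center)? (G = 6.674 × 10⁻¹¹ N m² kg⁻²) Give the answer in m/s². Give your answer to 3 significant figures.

Δa = 2GMr/d³
   = 2 × (6.674 × 10⁻¹¹) × (1.90 × 10²⁷) × (1.56 × 10⁶) / (6.71 × 10⁸)³
   = 1.31 × 10⁻³ m/s²

1.31 × 10⁻³ m/s²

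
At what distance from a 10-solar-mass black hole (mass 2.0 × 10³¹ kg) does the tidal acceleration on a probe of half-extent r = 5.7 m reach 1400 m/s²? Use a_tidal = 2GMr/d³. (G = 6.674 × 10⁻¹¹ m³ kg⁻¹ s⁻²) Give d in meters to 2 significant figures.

2.2 × 10⁶ m

2GMr/d³ = a_tidal  ⇒  d = (2GMr / a_tidal)^(1/3)
d = (2 × 6.674×10⁻¹¹ × (2.0 × 10³¹) × (5.7) / (1400))^(1/3)
  = 2.2 × 10⁶ m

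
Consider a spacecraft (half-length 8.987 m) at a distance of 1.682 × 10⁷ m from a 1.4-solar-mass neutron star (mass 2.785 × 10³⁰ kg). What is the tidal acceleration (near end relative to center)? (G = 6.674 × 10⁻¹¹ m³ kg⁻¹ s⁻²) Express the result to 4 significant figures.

7.021 × 10⁻¹ m/s²

Differencing GM/(d−r)² and GM/d² to first order in r/d gives 2GMr/d³.
Δg = 2GMr/d³
   = 2 × (6.674 × 10⁻¹¹) × (2.785 × 10³⁰) × (8.987) / (1.682 × 10⁷)³
   = 7.021 × 10⁻¹ m/s²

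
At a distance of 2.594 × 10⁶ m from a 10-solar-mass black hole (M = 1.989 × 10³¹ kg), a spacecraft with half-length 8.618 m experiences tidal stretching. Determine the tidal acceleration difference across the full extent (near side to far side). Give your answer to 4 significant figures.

2.622 × 10³ m/s²

Near-to-far spans 2r, so the tidal difference is twice the near-to-center value: 4GMr/d³.
a_tidal = 4GMr/d³
        = 4 × (6.674 × 10⁻¹¹) × (1.989 × 10³¹) × (8.618) / (2.594 × 10⁶)³
        = 2.622 × 10³ m/s²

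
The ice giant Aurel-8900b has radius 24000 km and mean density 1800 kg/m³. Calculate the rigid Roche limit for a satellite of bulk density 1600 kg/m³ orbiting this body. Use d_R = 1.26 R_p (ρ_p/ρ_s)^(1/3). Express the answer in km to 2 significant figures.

31000 km

d_R = 1.26 × 24000 km × (1800/1600)^(1/3)
    = 31000 km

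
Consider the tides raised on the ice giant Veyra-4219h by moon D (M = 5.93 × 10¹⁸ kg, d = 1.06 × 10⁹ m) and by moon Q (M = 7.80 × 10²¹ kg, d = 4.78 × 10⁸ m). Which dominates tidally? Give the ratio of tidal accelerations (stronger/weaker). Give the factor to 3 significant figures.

Moon Q, by a factor of ≈ 14300

The tide-raising term goes as M/d³ (the gradient of a 1/d² field).
Moon D: (5.93 × 10¹⁸) / (1.06 × 10⁹)³ = 4.979 × 10⁻⁹
Moon Q: (7.80 × 10²¹) / (4.78 × 10⁸)³ = 7.142 × 10⁻⁵
Ratio (larger/smaller) = 14300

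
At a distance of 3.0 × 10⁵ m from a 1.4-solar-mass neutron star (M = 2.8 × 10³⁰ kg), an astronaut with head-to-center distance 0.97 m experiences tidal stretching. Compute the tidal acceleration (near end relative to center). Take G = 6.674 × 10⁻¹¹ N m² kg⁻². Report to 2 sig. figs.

1.3 × 10⁴ m/s²

Δa = 2GMr/d³
   = 2 × (6.674 × 10⁻¹¹) × (2.8 × 10³⁰) × (0.97) / (3.0 × 10⁵)³
   = 1.3 × 10⁴ m/s²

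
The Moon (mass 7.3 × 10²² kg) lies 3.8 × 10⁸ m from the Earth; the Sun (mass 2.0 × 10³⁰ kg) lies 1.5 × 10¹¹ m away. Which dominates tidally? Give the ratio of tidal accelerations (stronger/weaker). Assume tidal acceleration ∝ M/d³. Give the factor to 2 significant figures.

The tide-raising term goes as M/d³ (the gradient of a 1/d² field).
The Moon: (7.3 × 10²²) / (3.8 × 10⁸)³ = 1.330 × 10⁻³
The Sun: (2.0 × 10³⁰) / (1.5 × 10¹¹)³ = 5.926 × 10⁻⁴
Ratio (larger/smaller) = 2.2

The Moon, by a factor of ≈ 2.2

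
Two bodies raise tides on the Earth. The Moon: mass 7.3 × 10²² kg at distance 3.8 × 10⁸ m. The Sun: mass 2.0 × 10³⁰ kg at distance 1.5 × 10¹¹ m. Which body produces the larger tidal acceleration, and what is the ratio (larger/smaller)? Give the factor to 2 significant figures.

The tide-raising term goes as M/d³ (the gradient of a 1/d² field).
The Moon: (7.3 × 10²²) / (3.8 × 10⁸)³ = 1.330 × 10⁻³
The Sun: (2.0 × 10³⁰) / (1.5 × 10¹¹)³ = 5.926 × 10⁻⁴
Ratio (larger/smaller) = 2.2

The Moon, by a factor of ≈ 2.2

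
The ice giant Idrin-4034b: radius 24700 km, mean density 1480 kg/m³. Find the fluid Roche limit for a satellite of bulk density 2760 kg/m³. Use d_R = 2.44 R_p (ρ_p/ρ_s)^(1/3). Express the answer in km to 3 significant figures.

49000 km

d_R = 2.44 × 24700 km × (1480/2760)^(1/3)
    = 49000 km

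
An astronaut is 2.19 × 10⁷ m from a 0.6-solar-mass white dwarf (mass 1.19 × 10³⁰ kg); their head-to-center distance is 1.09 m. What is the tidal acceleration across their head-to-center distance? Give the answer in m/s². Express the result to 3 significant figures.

1.65 × 10⁻² m/s²

Since r ≪ d, expand the inverse-square field across one radius to get the leading 2GMr/d³ term.
Δg = 2GMr/d³
   = 2 × (6.674 × 10⁻¹¹) × (1.19 × 10³⁰) × (1.09) / (2.19 × 10⁷)³
   = 1.65 × 10⁻² m/s²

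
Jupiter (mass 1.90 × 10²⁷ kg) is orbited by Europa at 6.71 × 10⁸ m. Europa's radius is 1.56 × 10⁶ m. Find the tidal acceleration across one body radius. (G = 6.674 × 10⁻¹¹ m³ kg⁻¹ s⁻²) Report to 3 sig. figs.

1.31 × 10⁻³ m/s²

Since r ≪ d, expand the inverse-square field across one radius to get the leading 2GMr/d³ term.
a_tidal = 2GMr/d³
        = 2 × (6.674 × 10⁻¹¹) × (1.90 × 10²⁷) × (1.56 × 10⁶) / (6.71 × 10⁸)³
        = 1.31 × 10⁻³ m/s²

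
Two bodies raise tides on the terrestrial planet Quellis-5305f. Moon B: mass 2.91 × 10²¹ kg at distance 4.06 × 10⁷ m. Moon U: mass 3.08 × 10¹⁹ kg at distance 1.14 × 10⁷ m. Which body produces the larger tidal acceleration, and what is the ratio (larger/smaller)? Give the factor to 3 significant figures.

Moon B, by a factor of ≈ 2.09

The tide-raising term goes as M/d³ (the gradient of a 1/d² field).
Moon B: (2.91 × 10²¹) / (4.06 × 10⁷)³ = 4.348 × 10⁻²
Moon U: (3.08 × 10¹⁹) / (1.14 × 10⁷)³ = 2.079 × 10⁻²
Ratio (larger/smaller) = 2.09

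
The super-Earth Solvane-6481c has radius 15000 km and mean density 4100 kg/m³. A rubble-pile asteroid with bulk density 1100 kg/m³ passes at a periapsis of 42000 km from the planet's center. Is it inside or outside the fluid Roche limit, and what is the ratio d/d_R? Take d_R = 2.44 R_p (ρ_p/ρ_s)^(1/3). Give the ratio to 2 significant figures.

d_R = 2.44 × (15000 km) × (4100/1100)^(1/3) = 56750 km
d/d_R = (42000) / (56750) = 0.74
Since d/d_R < 1, the body is inside the Roche limit.

inside; d/d_R ≈ 0.74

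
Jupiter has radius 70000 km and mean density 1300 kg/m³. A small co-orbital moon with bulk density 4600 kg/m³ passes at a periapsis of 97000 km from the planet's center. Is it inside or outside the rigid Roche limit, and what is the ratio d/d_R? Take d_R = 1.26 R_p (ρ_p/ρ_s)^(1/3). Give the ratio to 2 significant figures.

outside; d/d_R ≈ 1.7

d_R = 1.26 × (70000 km) × (1300/4600)^(1/3) = 57880 km
d/d_R = (97000) / (57880) = 1.7
Since d/d_R > 1, the body is outside the Roche limit.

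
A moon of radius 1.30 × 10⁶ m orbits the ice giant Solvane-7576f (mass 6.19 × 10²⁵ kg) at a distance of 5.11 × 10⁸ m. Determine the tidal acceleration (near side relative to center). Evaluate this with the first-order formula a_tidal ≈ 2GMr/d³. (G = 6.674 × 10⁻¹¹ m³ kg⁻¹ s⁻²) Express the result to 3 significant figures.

The tidal stretch is the gradient of GM/d² times the body's extent r, hence the 1/d³ dependence.
Δa = 2GMr/d³
   = 2 × (6.674 × 10⁻¹¹) × (6.19 × 10²⁵) × (1.30 × 10⁶) / (5.11 × 10⁸)³
   = 8.05 × 10⁻⁵ m/s²

8.05 × 10⁻⁵ m/s²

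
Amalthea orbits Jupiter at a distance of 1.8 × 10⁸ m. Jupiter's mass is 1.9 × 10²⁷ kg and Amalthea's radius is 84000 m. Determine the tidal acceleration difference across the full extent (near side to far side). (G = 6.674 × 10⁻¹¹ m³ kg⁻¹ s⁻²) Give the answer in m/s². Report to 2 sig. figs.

a_tidal = 4GMr/d³
        = 4 × (6.674 × 10⁻¹¹) × (1.9 × 10²⁷) × (84000) / (1.8 × 10⁸)³
        = 7.3 × 10⁻³ m/s²

7.3 × 10⁻³ m/s²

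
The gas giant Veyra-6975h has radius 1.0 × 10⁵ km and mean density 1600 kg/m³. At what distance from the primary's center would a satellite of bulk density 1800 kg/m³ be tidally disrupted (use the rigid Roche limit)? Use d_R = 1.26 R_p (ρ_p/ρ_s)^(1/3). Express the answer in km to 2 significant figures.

1.2 × 10⁵ km

d_R = 1.26 × 1.0 × 10⁵ km × (1600/1800)^(1/3)
    = 1.2 × 10⁵ km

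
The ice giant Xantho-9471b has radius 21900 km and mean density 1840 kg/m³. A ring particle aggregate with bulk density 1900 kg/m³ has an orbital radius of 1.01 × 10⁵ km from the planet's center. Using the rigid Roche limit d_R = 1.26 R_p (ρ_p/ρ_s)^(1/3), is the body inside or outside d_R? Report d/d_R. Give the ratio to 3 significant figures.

d_R = 1.26 × (21900 km) × (1840/1900)^(1/3) = 27300 km
d/d_R = (1.01 × 10⁵) / (27300) = 3.70
Since d/d_R > 1, the body is outside the Roche limit.

outside; d/d_R ≈ 3.70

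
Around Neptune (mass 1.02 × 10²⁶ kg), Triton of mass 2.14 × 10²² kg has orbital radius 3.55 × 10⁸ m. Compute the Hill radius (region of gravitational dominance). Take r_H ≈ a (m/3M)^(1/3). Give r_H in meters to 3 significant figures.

r_H ≈ a (m/3M)^(1/3)
    = (3.55 × 10⁸) × (2.14 × 10²² / (3 × 1.02 × 10²⁶))^(1/3)
    = 1.46 × 10⁷ m

1.46 × 10⁷ m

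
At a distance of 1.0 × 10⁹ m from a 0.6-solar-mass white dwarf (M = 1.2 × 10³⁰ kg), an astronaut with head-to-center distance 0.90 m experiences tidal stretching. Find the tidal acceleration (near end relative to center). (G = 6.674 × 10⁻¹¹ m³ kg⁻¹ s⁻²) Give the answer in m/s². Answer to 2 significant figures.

1.4 × 10⁻⁷ m/s²

Δa = 2GMr/d³
   = 2 × (6.674 × 10⁻¹¹) × (1.2 × 10³⁰) × (0.90) / (1.0 × 10⁹)³
   = 1.4 × 10⁻⁷ m/s²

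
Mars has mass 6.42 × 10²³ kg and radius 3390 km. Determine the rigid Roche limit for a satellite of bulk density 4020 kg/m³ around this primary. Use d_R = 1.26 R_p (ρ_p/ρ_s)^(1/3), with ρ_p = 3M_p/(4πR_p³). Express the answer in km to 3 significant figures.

4240 km

ρ_p = 3M_p/(4πR_p³) = 3 × (6.42 × 10²³) / (4π × (3.39 × 10⁶ m)³) = 3930 kg/m³
d_R = 1.26 × 3390 km × (3930/4020)^(1/3)
    = 4240 km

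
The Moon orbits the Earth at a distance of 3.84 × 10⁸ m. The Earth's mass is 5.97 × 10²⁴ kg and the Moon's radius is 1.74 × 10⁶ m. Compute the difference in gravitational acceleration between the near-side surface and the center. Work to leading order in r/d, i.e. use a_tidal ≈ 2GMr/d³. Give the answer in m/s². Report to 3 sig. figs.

2.45 × 10⁻⁵ m/s²

Δg = 2GMr/d³
   = 2 × (6.674 × 10⁻¹¹) × (5.97 × 10²⁴) × (1.74 × 10⁶) / (3.84 × 10⁸)³
   = 2.45 × 10⁻⁵ m/s²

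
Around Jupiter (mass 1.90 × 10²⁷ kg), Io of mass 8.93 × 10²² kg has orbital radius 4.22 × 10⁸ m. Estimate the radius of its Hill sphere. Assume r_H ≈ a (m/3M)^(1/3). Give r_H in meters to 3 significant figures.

1.06 × 10⁷ m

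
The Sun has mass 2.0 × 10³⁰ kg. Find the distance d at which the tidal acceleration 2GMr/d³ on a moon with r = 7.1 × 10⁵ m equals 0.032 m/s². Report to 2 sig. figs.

1.8 × 10⁹ m

2GMr/d³ = a_tidal  ⇒  d = (2GMr / a_tidal)^(1/3)
d = (2 × 6.674×10⁻¹¹ × (2.0 × 10³⁰) × (7.1 × 10⁵) / (0.032))^(1/3)
  = 1.8 × 10⁹ m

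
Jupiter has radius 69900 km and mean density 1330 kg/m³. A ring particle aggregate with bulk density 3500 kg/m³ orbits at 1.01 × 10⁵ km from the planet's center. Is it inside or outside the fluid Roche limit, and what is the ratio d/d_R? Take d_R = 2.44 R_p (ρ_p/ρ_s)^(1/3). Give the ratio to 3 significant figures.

d_R = 2.44 × (69900 km) × (1330/3500)^(1/3) = 1.235 × 10⁵ km
d/d_R = (1.01 × 10⁵) / (1.235 × 10⁵) = 0.818
Since d/d_R < 1, the body is inside the Roche limit.

inside; d/d_R ≈ 0.818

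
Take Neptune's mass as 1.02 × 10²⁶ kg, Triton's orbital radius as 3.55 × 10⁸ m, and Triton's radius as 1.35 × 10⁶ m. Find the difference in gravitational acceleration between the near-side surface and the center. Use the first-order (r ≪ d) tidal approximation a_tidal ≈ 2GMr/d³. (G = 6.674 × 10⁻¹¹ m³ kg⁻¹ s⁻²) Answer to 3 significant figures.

Differencing GM/(d−r)² and GM/d² to first order in r/d gives 2GMr/d³.
a_tidal = 2GMr/d³
        = 2 × (6.674 × 10⁻¹¹) × (1.02 × 10²⁶) × (1.35 × 10⁶) / (3.55 × 10⁸)³
        = 4.11 × 10⁻⁴ m/s²

4.11 × 10⁻⁴ m/s²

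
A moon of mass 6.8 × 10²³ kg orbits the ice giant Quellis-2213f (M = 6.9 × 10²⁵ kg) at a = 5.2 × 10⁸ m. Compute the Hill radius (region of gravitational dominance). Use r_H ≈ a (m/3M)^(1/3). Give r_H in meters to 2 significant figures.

r_H ≈ a (m/3M)^(1/3)
    = (5.2 × 10⁸) × (6.8 × 10²³ / (3 × 6.9 × 10²⁵))^(1/3)
    = 7.7 × 10⁷ m

7.7 × 10⁷ m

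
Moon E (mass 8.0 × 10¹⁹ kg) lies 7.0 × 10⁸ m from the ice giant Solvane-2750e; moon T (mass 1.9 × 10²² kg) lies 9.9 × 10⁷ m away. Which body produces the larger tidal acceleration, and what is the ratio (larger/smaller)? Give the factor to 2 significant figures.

Tidal acceleration ∝ M/d³, so compare M/d³ for each.
Moon E: (8.0 × 10¹⁹) / (7.0 × 10⁸)³ = 2.332 × 10⁻⁷
Moon T: (1.9 × 10²²) / (9.9 × 10⁷)³ = 1.958 × 10⁻²
Ratio (larger/smaller) = 84000

Moon T, by a factor of ≈ 84000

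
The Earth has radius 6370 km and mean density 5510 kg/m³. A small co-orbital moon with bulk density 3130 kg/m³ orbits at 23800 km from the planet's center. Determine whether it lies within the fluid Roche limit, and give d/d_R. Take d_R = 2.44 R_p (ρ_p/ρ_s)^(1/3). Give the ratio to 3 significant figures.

outside; d/d_R ≈ 1.27

d_R = 2.44 × (6370 km) × (5510/3130)^(1/3) = 18770 km
d/d_R = (23800) / (18770) = 1.27
Since d/d_R > 1, the body is outside the Roche limit.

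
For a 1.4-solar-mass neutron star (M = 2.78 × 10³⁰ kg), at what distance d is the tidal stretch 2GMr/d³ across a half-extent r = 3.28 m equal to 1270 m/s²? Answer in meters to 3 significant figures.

9.86 × 10⁵ m

2GMr/d³ = a_tidal  ⇒  d = (2GMr / a_tidal)^(1/3)
d = (2 × 6.674×10⁻¹¹ × (2.78 × 10³⁰) × (3.28) / (1270))^(1/3)
  = 9.86 × 10⁵ m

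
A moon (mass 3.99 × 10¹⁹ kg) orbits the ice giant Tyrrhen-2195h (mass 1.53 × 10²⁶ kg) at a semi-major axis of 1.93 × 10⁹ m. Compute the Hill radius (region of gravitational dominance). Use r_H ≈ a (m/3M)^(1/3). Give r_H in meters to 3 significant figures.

8.55 × 10⁶ m

r_H ≈ a (m/3M)^(1/3)
    = (1.93 × 10⁹) × (3.99 × 10¹⁹ / (3 × 1.53 × 10²⁶))^(1/3)
    = 8.55 × 10⁶ m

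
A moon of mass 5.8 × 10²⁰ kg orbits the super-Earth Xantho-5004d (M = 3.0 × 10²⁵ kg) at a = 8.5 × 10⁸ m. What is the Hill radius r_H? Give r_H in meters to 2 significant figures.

1.6 × 10⁷ m

r_H ≈ a (m/3M)^(1/3)
    = (8.5 × 10⁸) × (5.8 × 10²⁰ / (3 × 3.0 × 10²⁵))^(1/3)
    = 1.6 × 10⁷ m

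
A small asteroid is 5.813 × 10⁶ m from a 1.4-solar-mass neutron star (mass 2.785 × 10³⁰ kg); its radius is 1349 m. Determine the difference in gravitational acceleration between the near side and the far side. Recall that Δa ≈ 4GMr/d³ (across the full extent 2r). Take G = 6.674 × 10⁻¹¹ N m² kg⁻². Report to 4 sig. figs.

The field gradient is 2GM/d³; across the full diameter 2r the difference is 4GMr/d³.
Δg = 4GMr/d³
   = 4 × (6.674 × 10⁻¹¹) × (2.785 × 10³⁰) × (1349) / (5.813 × 10⁶)³
   = 5.106 × 10³ m/s²

5.106 × 10³ m/s²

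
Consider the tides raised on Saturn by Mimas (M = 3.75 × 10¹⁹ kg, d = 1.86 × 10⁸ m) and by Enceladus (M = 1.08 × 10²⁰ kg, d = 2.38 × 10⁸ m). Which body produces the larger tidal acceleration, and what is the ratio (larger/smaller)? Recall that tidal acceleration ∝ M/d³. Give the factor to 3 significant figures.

The tide-raising term goes as M/d³ (the gradient of a 1/d² field).
Mimas: (3.75 × 10¹⁹) / (1.86 × 10⁸)³ = 5.828 × 10⁻⁶
Enceladus: (1.08 × 10²⁰) / (2.38 × 10⁸)³ = 8.011 × 10⁻⁶
Ratio (larger/smaller) = 1.37

Enceladus, by a factor of ≈ 1.37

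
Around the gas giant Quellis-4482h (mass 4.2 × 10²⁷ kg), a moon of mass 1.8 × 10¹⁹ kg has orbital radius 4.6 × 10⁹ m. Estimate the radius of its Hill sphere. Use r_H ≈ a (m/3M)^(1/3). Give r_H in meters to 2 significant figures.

5.2 × 10⁶ m

r_H ≈ a (m/3M)^(1/3)
    = (4.6 × 10⁹) × (1.8 × 10¹⁹ / (3 × 4.2 × 10²⁷))^(1/3)
    = 5.2 × 10⁶ m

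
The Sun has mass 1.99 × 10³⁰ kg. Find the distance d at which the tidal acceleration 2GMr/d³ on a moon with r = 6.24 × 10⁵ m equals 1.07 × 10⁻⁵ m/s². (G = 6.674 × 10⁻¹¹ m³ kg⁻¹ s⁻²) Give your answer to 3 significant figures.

2.49 × 10¹⁰ m

2GMr/d³ = a_tidal  ⇒  d = (2GMr / a_tidal)^(1/3)
d = (2 × 6.674×10⁻¹¹ × (1.99 × 10³⁰) × (6.24 × 10⁵) / (1.07 × 10⁻⁵))^(1/3)
  = 2.49 × 10¹⁰ m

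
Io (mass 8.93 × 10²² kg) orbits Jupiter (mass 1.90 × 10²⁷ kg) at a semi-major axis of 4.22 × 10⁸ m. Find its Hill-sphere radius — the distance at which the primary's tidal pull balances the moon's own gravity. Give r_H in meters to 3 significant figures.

1.06 × 10⁷ m

r_H ≈ a (m/3M)^(1/3)
    = (4.22 × 10⁸) × (8.93 × 10²² / (3 × 1.90 × 10²⁷))^(1/3)
    = 1.06 × 10⁷ m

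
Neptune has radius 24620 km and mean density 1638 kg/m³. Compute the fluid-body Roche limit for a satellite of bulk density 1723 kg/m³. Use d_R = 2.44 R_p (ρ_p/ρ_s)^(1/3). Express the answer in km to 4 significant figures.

d_R = 2.44 × 24620 km × (1638/1723)^(1/3)
    = 59070 km

59070 km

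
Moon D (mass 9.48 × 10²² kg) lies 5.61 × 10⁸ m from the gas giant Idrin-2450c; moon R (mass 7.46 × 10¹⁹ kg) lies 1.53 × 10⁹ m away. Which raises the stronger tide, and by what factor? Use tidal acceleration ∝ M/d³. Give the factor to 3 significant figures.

Moon D, by a factor of ≈ 25800

Tidal stretch scales as M/d³; compute that for each body.
Moon D: (9.48 × 10²²) / (5.61 × 10⁸)³ = 5.369 × 10⁻⁴
Moon R: (7.46 × 10¹⁹) / (1.53 × 10⁹)³ = 2.083 × 10⁻⁸
Ratio (larger/smaller) = 25800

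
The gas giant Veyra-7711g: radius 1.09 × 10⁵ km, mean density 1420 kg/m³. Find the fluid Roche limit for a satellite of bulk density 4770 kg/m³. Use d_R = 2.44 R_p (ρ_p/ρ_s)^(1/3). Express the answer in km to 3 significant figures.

d_R = 2.44 × 1.09 × 10⁵ km × (1420/4770)^(1/3)
    = 1.78 × 10⁵ km

1.78 × 10⁵ km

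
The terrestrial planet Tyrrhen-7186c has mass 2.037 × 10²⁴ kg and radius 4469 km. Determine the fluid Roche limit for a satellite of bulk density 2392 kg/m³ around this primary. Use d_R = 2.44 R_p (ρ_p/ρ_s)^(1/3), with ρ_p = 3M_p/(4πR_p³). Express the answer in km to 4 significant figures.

14350 km

ρ_p = 3M_p/(4πR_p³) = 3 × (2.037 × 10²⁴) / (4π × (4.469 × 10⁶ m)³) = 5448 kg/m³
d_R = 2.44 × 4469 km × (5448/2392)^(1/3)
    = 14350 km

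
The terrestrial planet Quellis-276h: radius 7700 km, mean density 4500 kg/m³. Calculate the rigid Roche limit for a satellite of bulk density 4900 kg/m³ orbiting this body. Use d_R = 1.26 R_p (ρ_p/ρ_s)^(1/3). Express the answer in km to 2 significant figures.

d_R = 1.26 × 7700 km × (4500/4900)^(1/3)
    = 9400 km

9400 km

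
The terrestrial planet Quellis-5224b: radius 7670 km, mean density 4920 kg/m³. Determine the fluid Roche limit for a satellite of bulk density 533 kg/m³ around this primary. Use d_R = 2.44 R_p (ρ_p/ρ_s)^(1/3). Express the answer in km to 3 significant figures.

d_R = 2.44 × 7670 km × (4920/533)^(1/3)
    = 39300 km

39300 km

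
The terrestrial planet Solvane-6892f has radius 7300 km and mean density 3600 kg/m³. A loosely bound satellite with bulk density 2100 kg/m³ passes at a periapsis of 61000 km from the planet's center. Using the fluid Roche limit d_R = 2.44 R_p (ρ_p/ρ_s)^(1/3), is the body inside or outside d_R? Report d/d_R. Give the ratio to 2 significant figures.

d_R = 2.44 × (7300 km) × (3600/2100)^(1/3) = 21320 km
d/d_R = (61000) / (21320) = 2.9
Since d/d_R > 1, the body is outside the Roche limit.

outside; d/d_R ≈ 2.9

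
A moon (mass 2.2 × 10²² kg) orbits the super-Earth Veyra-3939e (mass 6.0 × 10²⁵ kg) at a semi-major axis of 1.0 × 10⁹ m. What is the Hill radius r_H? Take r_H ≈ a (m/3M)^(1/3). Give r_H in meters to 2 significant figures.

5.0 × 10⁷ m

r_H ≈ a (m/3M)^(1/3)
    = (1.0 × 10⁹) × (2.2 × 10²² / (3 × 6.0 × 10²⁵))^(1/3)
    = 5.0 × 10⁷ m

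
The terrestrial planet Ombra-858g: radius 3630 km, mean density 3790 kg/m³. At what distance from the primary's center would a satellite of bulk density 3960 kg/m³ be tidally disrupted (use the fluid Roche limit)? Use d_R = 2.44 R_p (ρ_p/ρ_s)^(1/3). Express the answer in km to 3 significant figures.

8730 km

d_R = 2.44 × 3630 km × (3790/3960)^(1/3)
    = 8730 km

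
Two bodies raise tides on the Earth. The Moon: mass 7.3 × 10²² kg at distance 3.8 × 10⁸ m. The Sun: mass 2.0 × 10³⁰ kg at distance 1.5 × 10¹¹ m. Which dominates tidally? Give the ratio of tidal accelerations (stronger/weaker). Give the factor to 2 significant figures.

Tidal acceleration ∝ M/d³, so compare M/d³ for each.
The Moon: (7.3 × 10²²) / (3.8 × 10⁸)³ = 1.330 × 10⁻³
The Sun: (2.0 × 10³⁰) / (1.5 × 10¹¹)³ = 5.926 × 10⁻⁴
Ratio (larger/smaller) = 2.2

The Moon, by a factor of ≈ 2.2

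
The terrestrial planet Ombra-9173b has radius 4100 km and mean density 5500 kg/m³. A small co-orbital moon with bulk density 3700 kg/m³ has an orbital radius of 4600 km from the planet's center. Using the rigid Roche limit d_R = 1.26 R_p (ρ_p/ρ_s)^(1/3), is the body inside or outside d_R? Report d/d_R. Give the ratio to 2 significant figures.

d_R = 1.26 × (4100 km) × (5500/3700)^(1/3) = 5896 km
d/d_R = (4600) / (5896) = 0.78
Since d/d_R < 1, the body is inside the Roche limit.

inside; d/d_R ≈ 0.78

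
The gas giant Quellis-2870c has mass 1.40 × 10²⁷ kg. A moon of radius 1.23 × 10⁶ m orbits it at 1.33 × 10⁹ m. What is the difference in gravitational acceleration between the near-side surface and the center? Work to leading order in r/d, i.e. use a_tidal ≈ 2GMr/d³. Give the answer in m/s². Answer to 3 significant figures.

The tidal stretch is the gradient of GM/d² times the body's extent r, hence the 1/d³ dependence.
a_tidal = 2GMr/d³
        = 2 × (6.674 × 10⁻¹¹) × (1.40 × 10²⁷) × (1.23 × 10⁶) / (1.33 × 10⁹)³
        = 9.77 × 10⁻⁵ m/s²

9.77 × 10⁻⁵ m/s²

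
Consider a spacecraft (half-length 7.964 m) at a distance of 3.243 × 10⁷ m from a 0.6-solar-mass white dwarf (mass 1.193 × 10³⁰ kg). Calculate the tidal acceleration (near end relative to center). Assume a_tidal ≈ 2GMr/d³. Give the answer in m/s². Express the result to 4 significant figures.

Δa = 2GMr/d³
   = 2 × (6.674 × 10⁻¹¹) × (1.193 × 10³⁰) × (7.964) / (3.243 × 10⁷)³
   = 3.718 × 10⁻² m/s²

3.718 × 10⁻² m/s²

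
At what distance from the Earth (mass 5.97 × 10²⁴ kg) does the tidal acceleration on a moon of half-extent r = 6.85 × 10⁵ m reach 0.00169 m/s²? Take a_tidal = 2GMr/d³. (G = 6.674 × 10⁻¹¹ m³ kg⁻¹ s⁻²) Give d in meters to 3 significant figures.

2GMr/d³ = a_tidal  ⇒  d = (2GMr / a_tidal)^(1/3)
d = (2 × 6.674×10⁻¹¹ × (5.97 × 10²⁴) × (6.85 × 10⁵) / (0.00169))^(1/3)
  = 6.86 × 10⁷ m

6.86 × 10⁷ m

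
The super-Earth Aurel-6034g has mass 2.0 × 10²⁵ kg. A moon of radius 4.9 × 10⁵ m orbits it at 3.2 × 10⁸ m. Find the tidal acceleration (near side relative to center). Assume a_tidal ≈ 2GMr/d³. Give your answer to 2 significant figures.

Δg = 2GMr/d³
   = 2 × (6.674 × 10⁻¹¹) × (2.0 × 10²⁵) × (4.9 × 10⁵) / (3.2 × 10⁸)³
   = 4.0 × 10⁻⁵ m/s²

4.0 × 10⁻⁵ m/s²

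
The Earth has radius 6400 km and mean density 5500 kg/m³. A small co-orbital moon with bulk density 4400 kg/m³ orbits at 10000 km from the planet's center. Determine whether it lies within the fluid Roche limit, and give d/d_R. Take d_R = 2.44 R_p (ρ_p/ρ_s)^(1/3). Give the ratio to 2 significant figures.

d_R = 2.44 × (6400 km) × (5500/4400)^(1/3) = 16820 km
d/d_R = (10000) / (16820) = 0.59
Since d/d_R < 1, the body is inside the Roche limit.

inside; d/d_R ≈ 0.59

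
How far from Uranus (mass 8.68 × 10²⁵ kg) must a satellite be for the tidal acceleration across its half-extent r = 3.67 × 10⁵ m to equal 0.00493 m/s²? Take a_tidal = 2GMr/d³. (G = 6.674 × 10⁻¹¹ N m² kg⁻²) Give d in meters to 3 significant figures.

2GMr/d³ = a_tidal  ⇒  d = (2GMr / a_tidal)^(1/3)
d = (2 × 6.674×10⁻¹¹ × (8.68 × 10²⁵) × (3.67 × 10⁵) / (0.00493))^(1/3)
  = 9.52 × 10⁷ m

9.52 × 10⁷ m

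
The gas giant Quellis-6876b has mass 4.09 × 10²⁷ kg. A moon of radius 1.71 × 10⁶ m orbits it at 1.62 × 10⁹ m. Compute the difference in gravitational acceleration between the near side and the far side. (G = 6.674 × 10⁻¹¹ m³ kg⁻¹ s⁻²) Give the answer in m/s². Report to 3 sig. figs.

4.39 × 10⁻⁴ m/s²

Δg = 4GMr/d³
   = 4 × (6.674 × 10⁻¹¹) × (4.09 × 10²⁷) × (1.71 × 10⁶) / (1.62 × 10⁹)³
   = 4.39 × 10⁻⁴ m/s²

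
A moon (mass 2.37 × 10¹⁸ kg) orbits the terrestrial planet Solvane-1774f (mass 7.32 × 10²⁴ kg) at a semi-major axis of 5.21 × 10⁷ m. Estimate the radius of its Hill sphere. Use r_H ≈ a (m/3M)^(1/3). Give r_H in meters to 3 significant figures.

r_H ≈ a (m/3M)^(1/3)
    = (5.21 × 10⁷) × (2.37 × 10¹⁸ / (3 × 7.32 × 10²⁴))^(1/3)
    = 2.48 × 10⁵ m

2.48 × 10⁵ m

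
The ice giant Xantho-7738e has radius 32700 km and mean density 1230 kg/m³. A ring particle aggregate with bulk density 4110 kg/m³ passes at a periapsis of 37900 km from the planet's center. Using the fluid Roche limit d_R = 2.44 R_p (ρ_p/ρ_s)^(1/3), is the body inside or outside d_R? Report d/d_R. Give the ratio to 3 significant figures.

inside; d/d_R ≈ 0.710

d_R = 2.44 × (32700 km) × (1230/4110)^(1/3) = 53370 km
d/d_R = (37900) / (53370) = 0.710
Since d/d_R < 1, the body is inside the Roche limit.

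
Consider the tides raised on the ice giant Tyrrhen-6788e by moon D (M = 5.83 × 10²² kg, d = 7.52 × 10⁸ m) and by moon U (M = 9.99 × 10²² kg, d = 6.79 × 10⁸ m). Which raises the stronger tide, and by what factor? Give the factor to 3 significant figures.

Tidal acceleration ∝ M/d³, so compare M/d³ for each.
Moon D: (5.83 × 10²²) / (7.52 × 10⁸)³ = 1.371 × 10⁻⁴
Moon U: (9.99 × 10²²) / (6.79 × 10⁸)³ = 3.191 × 10⁻⁴
Ratio (larger/smaller) = 2.33

Moon U, by a factor of ≈ 2.33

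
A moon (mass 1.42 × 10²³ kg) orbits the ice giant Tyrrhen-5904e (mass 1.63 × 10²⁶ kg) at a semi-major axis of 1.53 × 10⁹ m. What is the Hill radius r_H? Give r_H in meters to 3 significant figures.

1.01 × 10⁸ m

r_H ≈ a (m/3M)^(1/3)
    = (1.53 × 10⁹) × (1.42 × 10²³ / (3 × 1.63 × 10²⁶))^(1/3)
    = 1.01 × 10⁸ m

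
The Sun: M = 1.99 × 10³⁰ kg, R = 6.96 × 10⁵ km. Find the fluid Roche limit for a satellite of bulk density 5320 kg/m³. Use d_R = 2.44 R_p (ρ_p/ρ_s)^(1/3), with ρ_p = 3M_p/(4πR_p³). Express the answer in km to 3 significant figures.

ρ_p = 3M_p/(4πR_p³) = 3 × (1.99 × 10³⁰) / (4π × (6.96 × 10⁸ m)³) = 1410 kg/m³
d_R = 2.44 × 6.96 × 10⁵ km × (1410/5320)^(1/3)
    = 1.09 × 10⁶ km

1.09 × 10⁶ km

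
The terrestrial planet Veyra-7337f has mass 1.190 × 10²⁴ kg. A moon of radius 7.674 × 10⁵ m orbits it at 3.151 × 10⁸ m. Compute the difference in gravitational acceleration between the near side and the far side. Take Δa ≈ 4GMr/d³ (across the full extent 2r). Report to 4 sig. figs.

7.792 × 10⁻⁶ m/s²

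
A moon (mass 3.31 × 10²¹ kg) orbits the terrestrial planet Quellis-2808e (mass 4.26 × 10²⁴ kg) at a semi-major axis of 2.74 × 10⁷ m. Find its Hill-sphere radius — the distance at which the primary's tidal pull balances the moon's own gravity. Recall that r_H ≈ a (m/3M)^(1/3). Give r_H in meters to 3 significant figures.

1.75 × 10⁶ m

r_H ≈ a (m/3M)^(1/3)
    = (2.74 × 10⁷) × (3.31 × 10²¹ / (3 × 4.26 × 10²⁴))^(1/3)
    = 1.75 × 10⁶ m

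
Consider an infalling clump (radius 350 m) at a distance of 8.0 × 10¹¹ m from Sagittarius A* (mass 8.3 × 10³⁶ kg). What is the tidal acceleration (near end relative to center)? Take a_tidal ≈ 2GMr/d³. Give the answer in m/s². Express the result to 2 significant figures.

Δg = 2GMr/d³
   = 2 × (6.674 × 10⁻¹¹) × (8.3 × 10³⁶) × (350) / (8.0 × 10¹¹)³
   = 7.6 × 10⁻⁷ m/s²

7.6 × 10⁻⁷ m/s²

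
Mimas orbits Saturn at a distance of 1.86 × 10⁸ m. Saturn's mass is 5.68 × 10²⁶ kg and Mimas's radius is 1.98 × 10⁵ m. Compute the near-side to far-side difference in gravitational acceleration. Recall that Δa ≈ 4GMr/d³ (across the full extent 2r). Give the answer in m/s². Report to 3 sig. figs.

Δg = 4GMr/d³
   = 4 × (6.674 × 10⁻¹¹) × (5.68 × 10²⁶) × (1.98 × 10⁵) / (1.86 × 10⁸)³
   = 4.67 × 10⁻³ m/s²

4.67 × 10⁻³ m/s²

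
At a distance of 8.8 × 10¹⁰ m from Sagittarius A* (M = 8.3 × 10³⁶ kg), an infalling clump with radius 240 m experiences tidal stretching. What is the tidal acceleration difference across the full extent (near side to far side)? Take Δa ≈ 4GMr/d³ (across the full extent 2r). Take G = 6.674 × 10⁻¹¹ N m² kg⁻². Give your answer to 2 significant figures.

7.8 × 10⁻⁴ m/s²

a_tidal = 4GMr/d³
        = 4 × (6.674 × 10⁻¹¹) × (8.3 × 10³⁶) × (240) / (8.8 × 10¹⁰)³
        = 7.8 × 10⁻⁴ m/s²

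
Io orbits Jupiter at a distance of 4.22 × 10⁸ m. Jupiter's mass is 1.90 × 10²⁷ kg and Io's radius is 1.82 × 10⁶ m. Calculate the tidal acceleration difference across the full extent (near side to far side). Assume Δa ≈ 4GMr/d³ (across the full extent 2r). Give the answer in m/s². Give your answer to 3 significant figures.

1.23 × 10⁻² m/s²

Δg = 4GMr/d³
   = 4 × (6.674 × 10⁻¹¹) × (1.90 × 10²⁷) × (1.82 × 10⁶) / (4.22 × 10⁸)³
   = 1.23 × 10⁻² m/s²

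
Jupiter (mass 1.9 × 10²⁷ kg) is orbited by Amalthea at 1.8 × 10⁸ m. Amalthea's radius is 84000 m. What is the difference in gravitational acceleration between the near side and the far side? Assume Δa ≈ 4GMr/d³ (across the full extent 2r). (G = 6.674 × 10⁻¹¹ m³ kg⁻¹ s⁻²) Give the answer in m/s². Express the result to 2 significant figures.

7.3 × 10⁻³ m/s²

Differencing GM/(d−r)² and GM/(d+r)² to first order in r/d gives 4GMr/d³.
Δg = 4GMr/d³
   = 4 × (6.674 × 10⁻¹¹) × (1.9 × 10²⁷) × (84000) / (1.8 × 10⁸)³
   = 7.3 × 10⁻³ m/s²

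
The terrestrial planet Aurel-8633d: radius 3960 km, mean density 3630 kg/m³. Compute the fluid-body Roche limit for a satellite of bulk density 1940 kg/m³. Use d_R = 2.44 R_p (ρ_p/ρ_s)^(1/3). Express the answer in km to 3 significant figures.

11900 km

d_R = 2.44 × 3960 km × (3630/1940)^(1/3)
    = 11900 km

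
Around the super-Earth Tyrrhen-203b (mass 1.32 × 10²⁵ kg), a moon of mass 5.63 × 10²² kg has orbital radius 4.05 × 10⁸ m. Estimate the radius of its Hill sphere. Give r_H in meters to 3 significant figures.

4.55 × 10⁷ m

r_H ≈ a (m/3M)^(1/3)
    = (4.05 × 10⁸) × (5.63 × 10²² / (3 × 1.32 × 10²⁵))^(1/3)
    = 4.55 × 10⁷ m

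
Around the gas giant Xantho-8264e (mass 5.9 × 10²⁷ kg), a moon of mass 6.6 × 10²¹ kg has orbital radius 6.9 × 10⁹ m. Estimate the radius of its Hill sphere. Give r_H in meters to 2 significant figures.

5.0 × 10⁷ m

r_H ≈ a (m/3M)^(1/3)
    = (6.9 × 10⁹) × (6.6 × 10²¹ / (3 × 5.9 × 10²⁷))^(1/3)
    = 5.0 × 10⁷ m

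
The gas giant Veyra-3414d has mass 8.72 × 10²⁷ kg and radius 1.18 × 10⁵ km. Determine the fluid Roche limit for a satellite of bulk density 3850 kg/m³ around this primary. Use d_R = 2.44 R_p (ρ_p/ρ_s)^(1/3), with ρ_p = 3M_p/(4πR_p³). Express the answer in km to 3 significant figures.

ρ_p = 3M_p/(4πR_p³) = 3 × (8.72 × 10²⁷) / (4π × (1.18 × 10⁸ m)³) = 1270 kg/m³
d_R = 2.44 × 1.18 × 10⁵ km × (1270/3850)^(1/3)
    = 1.99 × 10⁵ km

1.99 × 10⁵ km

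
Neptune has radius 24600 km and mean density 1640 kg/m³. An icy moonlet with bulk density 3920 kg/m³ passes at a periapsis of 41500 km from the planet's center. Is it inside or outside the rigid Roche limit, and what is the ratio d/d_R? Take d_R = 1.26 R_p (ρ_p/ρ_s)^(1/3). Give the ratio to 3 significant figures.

d_R = 1.26 × (24600 km) × (1640/3920)^(1/3) = 23180 km
d/d_R = (41500) / (23180) = 1.79
Since d/d_R > 1, the body is outside the Roche limit.

outside; d/d_R ≈ 1.79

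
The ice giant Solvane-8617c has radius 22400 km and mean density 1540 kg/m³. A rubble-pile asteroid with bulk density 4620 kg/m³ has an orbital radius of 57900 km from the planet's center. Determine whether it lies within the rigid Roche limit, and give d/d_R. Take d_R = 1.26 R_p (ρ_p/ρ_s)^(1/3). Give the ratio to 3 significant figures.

d_R = 1.26 × (22400 km) × (1540/4620)^(1/3) = 19570 km
d/d_R = (57900) / (19570) = 2.96
Since d/d_R > 1, the body is outside the Roche limit.

outside; d/d_R ≈ 2.96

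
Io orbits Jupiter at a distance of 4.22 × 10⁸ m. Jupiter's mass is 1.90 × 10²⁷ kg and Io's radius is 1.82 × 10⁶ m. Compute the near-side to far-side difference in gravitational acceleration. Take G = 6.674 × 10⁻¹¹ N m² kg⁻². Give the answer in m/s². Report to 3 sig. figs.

a_tidal = 4GMr/d³
        = 4 × (6.674 × 10⁻¹¹) × (1.90 × 10²⁷) × (1.82 × 10⁶) / (4.22 × 10⁸)³
        = 1.23 × 10⁻² m/s²

1.23 × 10⁻² m/s²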